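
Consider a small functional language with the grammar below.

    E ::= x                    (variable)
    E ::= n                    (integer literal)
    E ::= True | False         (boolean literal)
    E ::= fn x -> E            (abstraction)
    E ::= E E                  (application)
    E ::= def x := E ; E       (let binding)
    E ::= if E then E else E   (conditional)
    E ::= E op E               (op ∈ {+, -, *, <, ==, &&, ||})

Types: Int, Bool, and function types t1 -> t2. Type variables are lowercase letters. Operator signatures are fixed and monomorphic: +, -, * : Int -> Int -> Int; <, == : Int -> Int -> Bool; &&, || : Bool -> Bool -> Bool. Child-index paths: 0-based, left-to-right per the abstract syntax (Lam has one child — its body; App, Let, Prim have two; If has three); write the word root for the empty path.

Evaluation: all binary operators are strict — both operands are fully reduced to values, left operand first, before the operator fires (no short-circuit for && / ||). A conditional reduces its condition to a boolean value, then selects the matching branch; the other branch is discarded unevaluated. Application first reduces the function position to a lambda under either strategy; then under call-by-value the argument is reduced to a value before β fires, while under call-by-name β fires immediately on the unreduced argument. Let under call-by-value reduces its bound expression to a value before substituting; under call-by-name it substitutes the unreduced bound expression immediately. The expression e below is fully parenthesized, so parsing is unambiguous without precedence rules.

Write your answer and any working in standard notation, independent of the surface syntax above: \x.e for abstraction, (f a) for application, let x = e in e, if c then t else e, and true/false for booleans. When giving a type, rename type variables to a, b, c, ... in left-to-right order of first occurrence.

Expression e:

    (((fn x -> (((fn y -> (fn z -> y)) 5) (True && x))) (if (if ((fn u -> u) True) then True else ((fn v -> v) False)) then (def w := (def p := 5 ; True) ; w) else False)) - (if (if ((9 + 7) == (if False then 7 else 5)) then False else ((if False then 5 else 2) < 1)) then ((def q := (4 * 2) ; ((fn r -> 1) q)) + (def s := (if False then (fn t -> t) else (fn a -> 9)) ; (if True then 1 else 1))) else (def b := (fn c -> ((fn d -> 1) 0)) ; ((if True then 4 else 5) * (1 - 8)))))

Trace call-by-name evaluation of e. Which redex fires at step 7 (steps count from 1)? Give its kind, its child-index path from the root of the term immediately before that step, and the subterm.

Answer: if at 1.0 : (if false then false else ((if false then 5 else 2) < 1))

Trace:
step 0: (((\x.(((\y.(\z.y)) 5) (true && x))) (if (if ((\u.u) true) then true else ((\v.v) false)) then (let w = (let p = 5 in true) in w) else false)) - (if (if ((9 + 7) == (if false then 7 else 5)) then false else ((if false then 5 else 2) < 1)) then ((let q = (4 * 2) in ((\r.1) q)) + (let s = (if false then (\t.t) else (\a.9)) in (if true then 1 else 1))) else (let b = (\c.((\d.1) 0)) in ((if true then 4 else 5) * (1 - 8)))))
step 1: [beta@0] ((((\y.(\z.y)) 5) (true && (if (if ((\u.u) true) then true else ((\v.v) false)) then (let w = (let p = 5 in true) in w) else false))) - (if (if ((9 + 7) == (if false then 7 else 5)) then false else ((if false then 5 else 2) < 1)) then ((let q = (4 * 2) in ((\r.1) q)) + (let s = (if false then (\t.t) else (\a.9)) in (if true then 1 else 1))) else (let b = (\c.((\d.1) 0)) in ((if true then 4 else 5) * (1 - 8)))))
step 2: [beta@0.0] (((\z.5) (true && (if (if ((\u.u) true) then true else ((\v.v) false)) then (let w = (let p = 5 in true) in w) else false))) - (if (if ((9 + 7) == (if false then 7 else 5)) then false else ((if false then 5 else 2) < 1)) then ((let q = (4 * 2) in ((\r.1) q)) + (let s = (if false then (\t.t) else (\a.9)) in (if true then 1 else 1))) else (let b = (\c.((\d.1) 0)) in ((if true then 4 else 5) * (1 - 8)))))
step 3: [beta@0] (5 - (if (if ((9 + 7) == (if false then 7 else 5)) then false else ((if false then 5 else 2) < 1)) then ((let q = (4 * 2) in ((\r.1) q)) + (let s = (if false then (\t.t) else (\a.9)) in (if true then 1 else 1))) else (let b = (\c.((\d.1) 0)) in ((if true then 4 else 5) * (1 - 8)))))
step 4: [delta@1.0.0.0] (5 - (if (if (16 == (if false then 7 else 5)) then false else ((if false then 5 else 2) < 1)) then ((let q = (4 * 2) in ((\r.1) q)) + (let s = (if false then (\t.t) else (\a.9)) in (if true then 1 else 1))) else (let b = (\c.((\d.1) 0)) in ((if true then 4 else 5) * (1 - 8)))))
step 5: [if@1.0.0.1] (5 - (if (if (16 == 5) then false else ((if false then 5 else 2) < 1)) then ((let q = (4 * 2) in ((\r.1) q)) + (let s = (if false then (\t.t) else (\a.9)) in (if true then 1 else 1))) else (let b = (\c.((\d.1) 0)) in ((if true then 4 else 5) * (1 - 8)))))
step 6: [delta@1.0.0] (5 - (if (if false then false else ((if false then 5 else 2) < 1)) then ((let q = (4 * 2) in ((\r.1) q)) + (let s = (if false then (\t.t) else (\a.9)) in (if true then 1 else 1))) else (let b = (\c.((\d.1) 0)) in ((if true then 4 else 5) * (1 - 8)))))
step 7: [if@1.0] (5 - (if ((if false then 5 else 2) < 1) then ((let q = (4 * 2) in ((\r.1) q)) + (let s = (if false then (\t.t) else (\a.9)) in (if true then 1 else 1))) else (let b = (\c.((\d.1) 0)) in ((if true then 4 else 5) * (1 - 8)))))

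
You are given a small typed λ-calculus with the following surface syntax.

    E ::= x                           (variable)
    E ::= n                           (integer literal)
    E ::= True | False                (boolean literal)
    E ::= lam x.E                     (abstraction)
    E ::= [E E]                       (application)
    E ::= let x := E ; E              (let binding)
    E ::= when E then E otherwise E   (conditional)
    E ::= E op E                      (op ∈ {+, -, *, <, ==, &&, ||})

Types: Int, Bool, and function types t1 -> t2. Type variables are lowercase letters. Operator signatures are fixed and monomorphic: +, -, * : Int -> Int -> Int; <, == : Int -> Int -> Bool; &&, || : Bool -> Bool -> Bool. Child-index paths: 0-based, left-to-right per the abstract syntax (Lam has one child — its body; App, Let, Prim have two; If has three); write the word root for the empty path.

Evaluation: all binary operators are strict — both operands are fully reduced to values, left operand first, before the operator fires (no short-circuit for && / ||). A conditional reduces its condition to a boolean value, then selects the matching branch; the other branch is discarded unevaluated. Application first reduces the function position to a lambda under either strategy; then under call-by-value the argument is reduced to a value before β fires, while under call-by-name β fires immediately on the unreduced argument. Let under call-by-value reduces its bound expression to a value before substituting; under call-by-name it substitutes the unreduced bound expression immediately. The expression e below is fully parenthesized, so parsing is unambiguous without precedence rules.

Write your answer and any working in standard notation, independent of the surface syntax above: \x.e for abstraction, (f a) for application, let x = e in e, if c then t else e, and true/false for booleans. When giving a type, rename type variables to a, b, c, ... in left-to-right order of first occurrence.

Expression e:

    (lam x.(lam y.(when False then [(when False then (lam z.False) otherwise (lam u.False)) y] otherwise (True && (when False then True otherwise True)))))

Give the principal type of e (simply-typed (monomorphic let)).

Trace:
  unify Bool ~ Bool
  unify Bool ~ Bool
\z._ : c -> Bool
\u._ : d -> Bool
  unify c -> Bool ~ d -> Bool
  unify c ~ d
  unify Bool ~ Bool
y : b
  unify d -> Bool ~ b -> e
  unify d ~ b
  unify Bool ~ e
_ _ : Bool
  unify Bool ~ Bool
  unify Bool ~ Bool
  unify Bool ~ Bool
  unify Bool ~ Bool
  unify Bool ~ Bool
\y._ : b -> Bool
\x._ : a -> b -> Bool

Answer: a -> b -> Bool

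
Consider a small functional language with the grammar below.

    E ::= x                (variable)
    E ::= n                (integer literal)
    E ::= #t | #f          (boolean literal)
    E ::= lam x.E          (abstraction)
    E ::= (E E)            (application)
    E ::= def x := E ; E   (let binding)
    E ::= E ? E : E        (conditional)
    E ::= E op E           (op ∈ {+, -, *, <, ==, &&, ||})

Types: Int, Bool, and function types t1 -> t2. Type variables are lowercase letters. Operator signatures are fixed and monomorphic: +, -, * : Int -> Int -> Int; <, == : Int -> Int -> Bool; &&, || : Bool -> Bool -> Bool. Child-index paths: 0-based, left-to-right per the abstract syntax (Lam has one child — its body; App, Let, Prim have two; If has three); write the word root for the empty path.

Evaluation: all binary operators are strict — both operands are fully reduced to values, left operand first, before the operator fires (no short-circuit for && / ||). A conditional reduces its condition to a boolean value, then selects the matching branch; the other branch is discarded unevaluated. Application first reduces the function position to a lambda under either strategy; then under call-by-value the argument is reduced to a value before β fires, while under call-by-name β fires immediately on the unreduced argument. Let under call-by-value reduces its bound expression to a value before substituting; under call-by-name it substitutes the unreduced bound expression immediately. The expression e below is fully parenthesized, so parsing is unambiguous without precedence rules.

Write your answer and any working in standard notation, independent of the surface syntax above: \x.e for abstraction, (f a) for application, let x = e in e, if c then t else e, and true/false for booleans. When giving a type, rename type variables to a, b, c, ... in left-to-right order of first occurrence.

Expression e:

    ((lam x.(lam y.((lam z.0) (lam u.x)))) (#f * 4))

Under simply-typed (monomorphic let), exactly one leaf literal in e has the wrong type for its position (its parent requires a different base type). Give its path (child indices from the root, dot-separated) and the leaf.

Trace:
\z._ : c -> Int
x : a
\u._ : d -> a
  unify c -> Int ~ (d -> a) -> e
  unify c ~ d -> a
  unify Int ~ e
_ _ : Int
\y._ : b -> Int
\x._ : a -> b -> Int
  unify Bool ~ Int
  FAIL: mismatch Bool ~ Int

Answer: 1.0 : false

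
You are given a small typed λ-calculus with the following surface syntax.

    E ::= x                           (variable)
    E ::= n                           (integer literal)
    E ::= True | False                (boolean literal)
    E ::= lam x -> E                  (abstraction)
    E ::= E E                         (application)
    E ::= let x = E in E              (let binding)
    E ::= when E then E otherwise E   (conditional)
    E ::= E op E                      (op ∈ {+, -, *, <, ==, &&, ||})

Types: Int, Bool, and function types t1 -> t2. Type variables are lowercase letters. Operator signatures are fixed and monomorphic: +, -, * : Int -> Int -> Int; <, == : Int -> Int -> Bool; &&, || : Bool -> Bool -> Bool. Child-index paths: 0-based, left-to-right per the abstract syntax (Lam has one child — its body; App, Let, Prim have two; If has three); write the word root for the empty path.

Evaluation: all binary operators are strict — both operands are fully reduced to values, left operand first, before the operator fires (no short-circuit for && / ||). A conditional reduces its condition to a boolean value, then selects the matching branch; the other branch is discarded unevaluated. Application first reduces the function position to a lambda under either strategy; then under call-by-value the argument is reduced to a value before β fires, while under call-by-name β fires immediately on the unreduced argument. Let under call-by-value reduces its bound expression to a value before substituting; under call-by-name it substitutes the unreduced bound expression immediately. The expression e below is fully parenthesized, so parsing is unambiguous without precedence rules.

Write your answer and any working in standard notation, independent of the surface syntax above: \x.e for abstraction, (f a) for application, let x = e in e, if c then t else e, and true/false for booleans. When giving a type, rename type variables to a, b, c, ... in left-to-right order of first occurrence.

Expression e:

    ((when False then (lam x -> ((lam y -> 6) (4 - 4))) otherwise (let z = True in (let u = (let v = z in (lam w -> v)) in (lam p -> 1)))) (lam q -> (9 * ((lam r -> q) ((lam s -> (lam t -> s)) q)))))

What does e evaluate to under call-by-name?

Answer: 1

Working:
step 0: ((if false then (\x.((\y.6) (4 - 4))) else (let z = true in (let u = (let v = z in (\w.v)) in (\p.1)))) (\q.(9 * ((\r.q) ((\s.(\t.s)) q)))))
step 1: [if@0] ((let z = true in (let u = (let v = z in (\w.v)) in (\p.1))) (\q.(9 * ((\r.q) ((\s.(\t.s)) q)))))
step 2: [let@0] ((let u = (let v = true in (\w.v)) in (\p.1)) (\q.(9 * ((\r.q) ((\s.(\t.s)) q)))))
step 3: [let@0] ((\p.1) (\q.(9 * ((\r.q) ((\s.(\t.s)) q)))))
step 4: [beta@root] 1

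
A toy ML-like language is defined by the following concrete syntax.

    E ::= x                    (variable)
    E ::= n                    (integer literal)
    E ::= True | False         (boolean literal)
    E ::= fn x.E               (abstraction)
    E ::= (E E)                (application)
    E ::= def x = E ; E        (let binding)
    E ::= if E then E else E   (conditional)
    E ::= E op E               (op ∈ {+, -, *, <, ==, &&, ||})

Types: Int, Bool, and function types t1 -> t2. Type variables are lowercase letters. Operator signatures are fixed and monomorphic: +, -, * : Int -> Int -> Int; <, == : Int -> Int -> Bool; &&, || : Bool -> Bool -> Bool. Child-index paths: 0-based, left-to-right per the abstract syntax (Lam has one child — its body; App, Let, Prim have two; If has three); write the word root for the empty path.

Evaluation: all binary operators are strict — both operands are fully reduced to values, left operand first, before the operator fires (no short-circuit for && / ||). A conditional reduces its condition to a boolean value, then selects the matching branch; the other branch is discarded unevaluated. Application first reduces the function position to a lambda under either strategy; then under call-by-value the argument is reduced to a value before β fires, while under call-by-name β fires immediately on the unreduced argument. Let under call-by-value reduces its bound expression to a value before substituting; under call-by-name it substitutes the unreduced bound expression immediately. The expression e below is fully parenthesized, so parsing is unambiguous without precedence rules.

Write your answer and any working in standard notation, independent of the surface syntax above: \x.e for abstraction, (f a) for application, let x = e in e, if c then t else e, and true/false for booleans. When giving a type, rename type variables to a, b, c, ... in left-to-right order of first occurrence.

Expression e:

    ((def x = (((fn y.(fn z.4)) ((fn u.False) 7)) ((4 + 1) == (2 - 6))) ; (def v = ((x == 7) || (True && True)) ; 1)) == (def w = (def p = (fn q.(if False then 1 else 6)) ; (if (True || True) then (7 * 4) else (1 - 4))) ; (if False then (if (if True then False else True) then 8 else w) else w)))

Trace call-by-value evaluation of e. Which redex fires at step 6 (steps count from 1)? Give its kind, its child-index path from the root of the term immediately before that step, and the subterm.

Answer: beta at 0.0 : ((\z.4) false)

Derivation:
step 0: ((let x = (((\y.(\z.4)) ((\u.false) 7)) ((4 + 1) == (2 - 6))) in (let v = ((x == 7) || (true && true)) in 1)) == (let w = (let p = (\q.(if false then 1 else 6)) in (if (true || true) then (7 * 4) else (1 - 4))) in (if false then (if (if true then false else true) then 8 else w) else w)))
step 1: [beta@0.0.0.1] ((let x = (((\y.(\z.4)) false) ((4 + 1) == (2 - 6))) in (let v = ((x == 7) || (true && true)) in 1)) == (let w = (let p = (\q.(if false then 1 else 6)) in (if (true || true) then (7 * 4) else (1 - 4))) in (if false then (if (if true then false else true) then 8 else w) else w)))
step 2: [beta@0.0.0] ((let x = ((\z.4) ((4 + 1) == (2 - 6))) in (let v = ((x == 7) || (true && true)) in 1)) == (let w = (let p = (\q.(if false then 1 else 6)) in (if (true || true) then (7 * 4) else (1 - 4))) in (if false then (if (if true then false else true) then 8 else w) else w)))
step 3: [delta@0.0.1.0] ((let x = ((\z.4) (5 == (2 - 6))) in (let v = ((x == 7) || (true && true)) in 1)) == (let w = (let p = (\q.(if false then 1 else 6)) in (if (true || true) then (7 * 4) else (1 - 4))) in (if false then (if (if true then false else true) then 8 else w) else w)))
step 4: [delta@0.0.1.1] ((let x = ((\z.4) (5 == -4)) in (let v = ((x == 7) || (true && true)) in 1)) == (let w = (let p = (\q.(if false then 1 else 6)) in (if (true || true) then (7 * 4) else (1 - 4))) in (if false then (if (if true then false else true) then 8 else w) else w)))
step 5: [delta@0.0.1] ((let x = ((\z.4) false) in (let v = ((x == 7) || (true && true)) in 1)) == (let w = (let p = (\q.(if false then 1 else 6)) in (if (true || true) then (7 * 4) else (1 - 4))) in (if false then (if (if true then false else true) then 8 else w) else w)))
step 6: [beta@0.0] ((let x = 4 in (let v = ((x == 7) || (true && true)) in 1)) == (let w = (let p = (\q.(if false then 1 else 6)) in (if (true || true) then (7 * 4) else (1 - 4))) in (if false then (if (if true then false else true) then 8 else w) else w)))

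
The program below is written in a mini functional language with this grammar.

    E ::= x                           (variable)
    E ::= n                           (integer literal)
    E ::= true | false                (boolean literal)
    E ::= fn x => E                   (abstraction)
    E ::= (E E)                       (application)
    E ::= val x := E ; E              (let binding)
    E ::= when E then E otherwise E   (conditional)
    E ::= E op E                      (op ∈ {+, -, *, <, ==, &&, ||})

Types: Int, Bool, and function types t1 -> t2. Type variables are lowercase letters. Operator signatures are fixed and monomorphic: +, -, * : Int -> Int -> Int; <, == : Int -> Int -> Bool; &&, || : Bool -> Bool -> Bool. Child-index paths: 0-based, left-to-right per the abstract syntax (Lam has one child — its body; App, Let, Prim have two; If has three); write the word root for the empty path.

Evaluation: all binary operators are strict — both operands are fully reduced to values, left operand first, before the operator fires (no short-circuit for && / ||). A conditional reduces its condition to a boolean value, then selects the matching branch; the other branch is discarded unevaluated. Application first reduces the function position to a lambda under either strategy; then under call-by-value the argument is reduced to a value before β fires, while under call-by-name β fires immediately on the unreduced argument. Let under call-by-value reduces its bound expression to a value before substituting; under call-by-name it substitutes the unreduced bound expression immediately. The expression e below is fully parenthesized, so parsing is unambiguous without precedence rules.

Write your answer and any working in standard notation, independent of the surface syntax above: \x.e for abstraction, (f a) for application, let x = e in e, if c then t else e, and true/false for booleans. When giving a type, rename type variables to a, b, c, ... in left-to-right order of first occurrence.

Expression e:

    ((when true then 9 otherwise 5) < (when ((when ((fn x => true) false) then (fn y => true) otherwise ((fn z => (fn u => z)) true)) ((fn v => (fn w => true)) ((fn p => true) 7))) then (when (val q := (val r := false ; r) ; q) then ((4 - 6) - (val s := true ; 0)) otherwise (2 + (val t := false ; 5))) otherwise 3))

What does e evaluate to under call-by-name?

Derivation:
step 0: ((if true then 9 else 5) < (if ((if ((\x.true) false) then (\y.true) else ((\z.(\u.z)) true)) ((\v.(\w.true)) ((\p.true) 7))) then (if (let q = (let r = false in r) in q) then ((4 - 6) - (let s = true in 0)) else (2 + (let t = false in 5))) else 3))
step 1: [if@0] (9 < (if ((if ((\x.true) false) then (\y.true) else ((\z.(\u.z)) true)) ((\v.(\w.true)) ((\p.true) 7))) then (if (let q = (let r = false in r) in q) then ((4 - 6) - (let s = true in 0)) else (2 + (let t = false in 5))) else 3))
step 2: [beta@1.0.0.0] (9 < (if ((if true then (\y.true) else ((\z.(\u.z)) true)) ((\v.(\w.true)) ((\p.true) 7))) then (if (let q = (let r = false in r) in q) then ((4 - 6) - (let s = true in 0)) else (2 + (let t = false in 5))) else 3))
step 3: [if@1.0.0] (9 < (if ((\y.true) ((\v.(\w.true)) ((\p.true) 7))) then (if (let q = (let r = false in r) in q) then ((4 - 6) - (let s = true in 0)) else (2 + (let t = false in 5))) else 3))
step 4: [beta@1.0] (9 < (if true then (if (let q = (let r = false in r) in q) then ((4 - 6) - (let s = true in 0)) else (2 + (let t = false in 5))) else 3))
step 5: [if@1] (9 < (if (let q = (let r = false in r) in q) then ((4 - 6) - (let s = true in 0)) else (2 + (let t = false in 5))))
step 6: [let@1.0] (9 < (if (let r = false in r) then ((4 - 6) - (let s = true in 0)) else (2 + (let t = false in 5))))
step 7: [let@1.0] (9 < (if false then ((4 - 6) - (let s = true in 0)) else (2 + (let t = false in 5))))
step 8: [if@1] (9 < (2 + (let t = false in 5)))
step 9: [let@1.1] (9 < (2 + 5))
step 10: [delta@1] (9 < 7)
step 11: [delta@root] false

Answer: false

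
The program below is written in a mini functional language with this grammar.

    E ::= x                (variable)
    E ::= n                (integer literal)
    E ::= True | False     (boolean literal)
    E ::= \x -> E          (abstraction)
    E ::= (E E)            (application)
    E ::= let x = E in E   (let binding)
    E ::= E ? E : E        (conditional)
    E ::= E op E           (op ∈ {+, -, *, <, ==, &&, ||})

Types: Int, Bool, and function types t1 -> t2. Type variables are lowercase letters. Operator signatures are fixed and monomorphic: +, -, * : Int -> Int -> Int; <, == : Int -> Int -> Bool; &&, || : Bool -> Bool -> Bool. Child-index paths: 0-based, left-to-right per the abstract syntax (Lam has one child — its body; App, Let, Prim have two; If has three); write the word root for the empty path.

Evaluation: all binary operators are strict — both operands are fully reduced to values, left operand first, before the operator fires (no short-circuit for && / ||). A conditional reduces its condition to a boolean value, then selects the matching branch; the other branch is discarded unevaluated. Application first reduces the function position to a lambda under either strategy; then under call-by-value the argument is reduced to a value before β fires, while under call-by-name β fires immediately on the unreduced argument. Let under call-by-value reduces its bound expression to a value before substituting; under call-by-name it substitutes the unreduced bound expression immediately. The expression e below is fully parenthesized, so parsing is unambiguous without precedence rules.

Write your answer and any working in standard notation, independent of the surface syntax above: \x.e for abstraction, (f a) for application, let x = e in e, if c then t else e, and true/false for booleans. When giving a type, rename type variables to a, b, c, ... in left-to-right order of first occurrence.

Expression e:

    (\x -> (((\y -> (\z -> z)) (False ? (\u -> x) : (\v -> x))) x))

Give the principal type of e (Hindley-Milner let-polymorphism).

Answer: a -> a

Trace:
z : c
\z._ : c -> c
\y._ : b -> c -> c
  unify Bool ~ Bool
x : a
\u._ : d -> a
x : a
\v._ : e -> a
  unify d -> a ~ e -> a
  unify d ~ e
  unify a ~ a
  unify b -> c -> c ~ (e -> a) -> f
  unify b ~ e -> a
  unify c -> c ~ f
_ _ : c -> c
x : a
  unify c -> c ~ a -> g
  unify c ~ a
  unify a ~ g
_ _ : g
\x._ : g -> g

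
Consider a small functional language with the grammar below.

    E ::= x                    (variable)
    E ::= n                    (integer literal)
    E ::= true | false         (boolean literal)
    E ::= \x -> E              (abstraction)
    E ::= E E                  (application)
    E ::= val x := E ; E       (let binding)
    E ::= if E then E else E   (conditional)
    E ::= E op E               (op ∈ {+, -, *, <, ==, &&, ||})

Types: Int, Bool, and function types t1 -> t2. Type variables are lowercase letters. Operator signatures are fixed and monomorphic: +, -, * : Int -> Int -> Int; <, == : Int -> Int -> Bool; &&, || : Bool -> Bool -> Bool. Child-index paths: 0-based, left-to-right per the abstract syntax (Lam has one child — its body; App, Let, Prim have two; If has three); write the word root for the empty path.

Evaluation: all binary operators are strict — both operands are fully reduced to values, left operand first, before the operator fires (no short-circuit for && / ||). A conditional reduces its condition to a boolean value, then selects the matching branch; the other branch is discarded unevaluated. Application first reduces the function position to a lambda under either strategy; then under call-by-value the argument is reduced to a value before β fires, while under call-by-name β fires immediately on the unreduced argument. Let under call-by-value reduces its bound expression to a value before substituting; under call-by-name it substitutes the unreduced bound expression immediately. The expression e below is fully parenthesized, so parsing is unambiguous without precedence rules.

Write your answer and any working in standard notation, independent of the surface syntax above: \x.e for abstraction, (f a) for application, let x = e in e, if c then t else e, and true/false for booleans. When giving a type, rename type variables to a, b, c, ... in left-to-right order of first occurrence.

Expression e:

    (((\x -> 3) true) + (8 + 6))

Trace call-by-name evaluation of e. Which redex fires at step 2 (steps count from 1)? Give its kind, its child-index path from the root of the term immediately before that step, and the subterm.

Answer: delta at 1 : (8 + 6)

Trace:
step 0: (((\x.3) true) + (8 + 6))
step 1: [beta@0] (3 + (8 + 6))
step 2: [delta@1] (3 + 14)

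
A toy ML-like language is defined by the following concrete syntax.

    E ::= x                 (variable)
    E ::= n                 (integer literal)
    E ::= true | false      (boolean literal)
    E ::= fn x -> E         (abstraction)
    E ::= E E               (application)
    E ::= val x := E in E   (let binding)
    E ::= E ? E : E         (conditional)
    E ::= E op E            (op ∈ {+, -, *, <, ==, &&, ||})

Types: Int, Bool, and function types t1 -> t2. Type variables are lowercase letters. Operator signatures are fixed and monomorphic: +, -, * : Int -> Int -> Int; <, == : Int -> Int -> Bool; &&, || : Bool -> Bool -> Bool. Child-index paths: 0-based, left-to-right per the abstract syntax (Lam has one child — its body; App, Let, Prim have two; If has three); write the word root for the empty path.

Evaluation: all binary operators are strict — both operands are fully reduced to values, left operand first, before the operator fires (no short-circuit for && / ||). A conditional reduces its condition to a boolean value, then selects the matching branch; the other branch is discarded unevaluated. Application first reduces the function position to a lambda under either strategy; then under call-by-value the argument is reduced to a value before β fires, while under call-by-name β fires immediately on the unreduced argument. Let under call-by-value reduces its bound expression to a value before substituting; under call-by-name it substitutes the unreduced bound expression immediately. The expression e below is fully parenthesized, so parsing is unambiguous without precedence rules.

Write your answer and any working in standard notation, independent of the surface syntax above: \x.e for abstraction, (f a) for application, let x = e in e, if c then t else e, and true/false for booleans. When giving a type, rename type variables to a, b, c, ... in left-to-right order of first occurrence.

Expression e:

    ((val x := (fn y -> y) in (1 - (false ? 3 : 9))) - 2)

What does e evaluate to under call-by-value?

Answer: -10

Trace:
step 0: ((let x = (\y.y) in (1 - (if false then 3 else 9))) - 2)
step 1: [let@0] ((1 - (if false then 3 else 9)) - 2)
step 2: [if@0.1] ((1 - 9) - 2)
step 3: [delta@0] (-8 - 2)
step 4: [delta@root] -10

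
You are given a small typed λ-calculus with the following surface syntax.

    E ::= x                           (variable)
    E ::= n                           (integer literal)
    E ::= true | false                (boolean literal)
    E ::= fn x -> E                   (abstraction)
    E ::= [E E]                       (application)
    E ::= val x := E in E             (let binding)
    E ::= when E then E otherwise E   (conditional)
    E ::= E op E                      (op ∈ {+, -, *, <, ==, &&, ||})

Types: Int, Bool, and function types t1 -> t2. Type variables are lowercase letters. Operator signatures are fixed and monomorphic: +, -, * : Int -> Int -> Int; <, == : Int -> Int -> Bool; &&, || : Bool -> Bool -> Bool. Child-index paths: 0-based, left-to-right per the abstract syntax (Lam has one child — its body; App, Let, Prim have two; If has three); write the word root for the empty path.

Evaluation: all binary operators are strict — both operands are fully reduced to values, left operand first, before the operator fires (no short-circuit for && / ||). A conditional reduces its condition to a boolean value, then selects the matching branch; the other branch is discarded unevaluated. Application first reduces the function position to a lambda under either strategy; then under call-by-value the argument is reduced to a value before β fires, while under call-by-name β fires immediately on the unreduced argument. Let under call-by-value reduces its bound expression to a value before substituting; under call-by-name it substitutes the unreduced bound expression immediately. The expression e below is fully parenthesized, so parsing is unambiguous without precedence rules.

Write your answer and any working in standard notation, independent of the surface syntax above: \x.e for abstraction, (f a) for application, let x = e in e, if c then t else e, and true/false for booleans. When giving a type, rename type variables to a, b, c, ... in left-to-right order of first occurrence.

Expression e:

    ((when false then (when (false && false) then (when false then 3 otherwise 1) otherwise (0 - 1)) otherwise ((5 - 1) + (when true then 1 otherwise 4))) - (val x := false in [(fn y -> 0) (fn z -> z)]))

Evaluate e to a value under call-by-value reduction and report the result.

Answer: 5

Derivation:
step 0: ((if false then (if (false && false) then (if false then 3 else 1) else (0 - 1)) else ((5 - 1) + (if true then 1 else 4))) - (let x = false in ((\y.0) (\z.z))))
step 1: [if@0] (((5 - 1) + (if true then 1 else 4)) - (let x = false in ((\y.0) (\z.z))))
step 2: [delta@0.0] ((4 + (if true then 1 else 4)) - (let x = false in ((\y.0) (\z.z))))
step 3: [if@0.1] ((4 + 1) - (let x = false in ((\y.0) (\z.z))))
step 4: [delta@0] (5 - (let x = false in ((\y.0) (\z.z))))
step 5: [let@1] (5 - ((\y.0) (\z.z)))
step 6: [beta@1] (5 - 0)
step 7: [delta@root] 5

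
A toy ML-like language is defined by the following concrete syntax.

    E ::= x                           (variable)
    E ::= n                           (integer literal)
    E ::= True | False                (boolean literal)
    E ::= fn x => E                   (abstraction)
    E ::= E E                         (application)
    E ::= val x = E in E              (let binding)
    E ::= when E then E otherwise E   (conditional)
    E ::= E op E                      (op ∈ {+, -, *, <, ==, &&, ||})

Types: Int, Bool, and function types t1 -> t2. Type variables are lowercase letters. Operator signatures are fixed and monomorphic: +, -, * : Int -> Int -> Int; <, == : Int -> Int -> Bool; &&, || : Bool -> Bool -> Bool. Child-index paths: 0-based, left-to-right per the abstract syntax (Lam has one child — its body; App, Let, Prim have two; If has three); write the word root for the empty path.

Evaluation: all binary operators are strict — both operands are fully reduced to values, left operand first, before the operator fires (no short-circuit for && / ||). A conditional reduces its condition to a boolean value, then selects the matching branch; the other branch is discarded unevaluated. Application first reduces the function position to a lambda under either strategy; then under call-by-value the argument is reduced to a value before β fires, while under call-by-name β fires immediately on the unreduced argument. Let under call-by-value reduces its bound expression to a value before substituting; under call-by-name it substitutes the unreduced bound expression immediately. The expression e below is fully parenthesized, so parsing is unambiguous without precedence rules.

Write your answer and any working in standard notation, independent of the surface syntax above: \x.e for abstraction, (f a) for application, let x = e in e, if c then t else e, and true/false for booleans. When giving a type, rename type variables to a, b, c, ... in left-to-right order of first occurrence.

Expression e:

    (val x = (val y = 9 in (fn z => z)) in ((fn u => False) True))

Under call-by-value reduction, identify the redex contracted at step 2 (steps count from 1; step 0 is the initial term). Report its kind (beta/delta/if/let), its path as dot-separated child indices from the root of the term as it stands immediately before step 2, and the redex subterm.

Answer: let at root : (let x = (\z.z) in ((\u.false) true))

Derivation:
step 0: (let x = (let y = 9 in (\z.z)) in ((\u.false) true))
step 1: [let@0] (let x = (\z.z) in ((\u.false) true))
step 2: [let@root] ((\u.false) true)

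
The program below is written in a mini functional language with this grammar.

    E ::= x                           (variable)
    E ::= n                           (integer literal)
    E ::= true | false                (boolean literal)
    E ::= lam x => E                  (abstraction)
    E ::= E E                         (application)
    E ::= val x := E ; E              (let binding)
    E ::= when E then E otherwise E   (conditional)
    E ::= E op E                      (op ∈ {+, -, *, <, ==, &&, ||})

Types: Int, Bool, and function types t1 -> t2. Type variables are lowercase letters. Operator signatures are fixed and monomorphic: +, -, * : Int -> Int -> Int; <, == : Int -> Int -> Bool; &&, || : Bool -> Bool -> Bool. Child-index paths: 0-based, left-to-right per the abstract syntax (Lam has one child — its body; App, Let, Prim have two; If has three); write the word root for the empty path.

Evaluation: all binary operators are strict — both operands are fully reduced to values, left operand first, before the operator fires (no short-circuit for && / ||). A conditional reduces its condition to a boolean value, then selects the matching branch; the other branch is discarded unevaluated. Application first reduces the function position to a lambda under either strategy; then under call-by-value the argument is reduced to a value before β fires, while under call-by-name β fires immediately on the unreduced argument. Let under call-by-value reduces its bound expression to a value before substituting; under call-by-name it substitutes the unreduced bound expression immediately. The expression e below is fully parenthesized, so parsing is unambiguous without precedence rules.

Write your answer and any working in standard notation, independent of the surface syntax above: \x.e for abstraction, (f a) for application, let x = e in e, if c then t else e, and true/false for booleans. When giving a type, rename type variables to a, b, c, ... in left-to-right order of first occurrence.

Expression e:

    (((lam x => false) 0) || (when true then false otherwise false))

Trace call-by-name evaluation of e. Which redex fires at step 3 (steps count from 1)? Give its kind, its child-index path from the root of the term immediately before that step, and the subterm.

Trace:
step 0: (((\x.false) 0) || (if true then false else false))
step 1: [beta@0] (false || (if true then false else false))
step 2: [if@1] (false || false)
step 3: [delta@root] false

Answer: delta at root : (false || false)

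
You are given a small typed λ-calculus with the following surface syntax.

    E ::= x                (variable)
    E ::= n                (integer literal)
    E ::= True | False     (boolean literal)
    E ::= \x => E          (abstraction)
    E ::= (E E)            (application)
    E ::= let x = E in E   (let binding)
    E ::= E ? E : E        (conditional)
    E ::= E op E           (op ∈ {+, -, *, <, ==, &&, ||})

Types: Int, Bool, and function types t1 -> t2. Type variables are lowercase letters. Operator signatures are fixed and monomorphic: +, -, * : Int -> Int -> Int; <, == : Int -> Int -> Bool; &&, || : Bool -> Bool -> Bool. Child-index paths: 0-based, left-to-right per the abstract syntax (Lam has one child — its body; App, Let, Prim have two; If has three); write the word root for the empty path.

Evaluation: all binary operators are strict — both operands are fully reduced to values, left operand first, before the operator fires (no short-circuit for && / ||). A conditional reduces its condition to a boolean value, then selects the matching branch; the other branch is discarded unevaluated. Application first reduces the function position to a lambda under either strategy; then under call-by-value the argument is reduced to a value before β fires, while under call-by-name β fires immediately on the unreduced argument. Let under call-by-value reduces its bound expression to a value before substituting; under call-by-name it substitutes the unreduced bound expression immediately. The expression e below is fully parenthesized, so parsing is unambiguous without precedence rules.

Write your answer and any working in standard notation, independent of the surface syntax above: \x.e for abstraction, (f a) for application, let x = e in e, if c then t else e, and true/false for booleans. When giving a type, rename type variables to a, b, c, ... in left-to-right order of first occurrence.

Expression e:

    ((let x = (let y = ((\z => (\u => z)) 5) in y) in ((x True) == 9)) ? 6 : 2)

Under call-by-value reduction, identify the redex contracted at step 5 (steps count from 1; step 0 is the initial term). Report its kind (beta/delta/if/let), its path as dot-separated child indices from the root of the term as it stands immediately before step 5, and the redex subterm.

Answer: delta at 0 : (5 == 9)

Derivation:
step 0: (if (let x = (let y = ((\z.(\u.z)) 5) in y) in ((x true) == 9)) then 6 else 2)
step 1: [beta@0.0.0] (if (let x = (let y = (\u.5) in y) in ((x true) == 9)) then 6 else 2)
step 2: [let@0.0] (if (let x = (\u.5) in ((x true) == 9)) then 6 else 2)
step 3: [let@0] (if (((\u.5) true) == 9) then 6 else 2)
step 4: [beta@0.0] (if (5 == 9) then 6 else 2)
step 5: [delta@0] (if false then 6 else 2)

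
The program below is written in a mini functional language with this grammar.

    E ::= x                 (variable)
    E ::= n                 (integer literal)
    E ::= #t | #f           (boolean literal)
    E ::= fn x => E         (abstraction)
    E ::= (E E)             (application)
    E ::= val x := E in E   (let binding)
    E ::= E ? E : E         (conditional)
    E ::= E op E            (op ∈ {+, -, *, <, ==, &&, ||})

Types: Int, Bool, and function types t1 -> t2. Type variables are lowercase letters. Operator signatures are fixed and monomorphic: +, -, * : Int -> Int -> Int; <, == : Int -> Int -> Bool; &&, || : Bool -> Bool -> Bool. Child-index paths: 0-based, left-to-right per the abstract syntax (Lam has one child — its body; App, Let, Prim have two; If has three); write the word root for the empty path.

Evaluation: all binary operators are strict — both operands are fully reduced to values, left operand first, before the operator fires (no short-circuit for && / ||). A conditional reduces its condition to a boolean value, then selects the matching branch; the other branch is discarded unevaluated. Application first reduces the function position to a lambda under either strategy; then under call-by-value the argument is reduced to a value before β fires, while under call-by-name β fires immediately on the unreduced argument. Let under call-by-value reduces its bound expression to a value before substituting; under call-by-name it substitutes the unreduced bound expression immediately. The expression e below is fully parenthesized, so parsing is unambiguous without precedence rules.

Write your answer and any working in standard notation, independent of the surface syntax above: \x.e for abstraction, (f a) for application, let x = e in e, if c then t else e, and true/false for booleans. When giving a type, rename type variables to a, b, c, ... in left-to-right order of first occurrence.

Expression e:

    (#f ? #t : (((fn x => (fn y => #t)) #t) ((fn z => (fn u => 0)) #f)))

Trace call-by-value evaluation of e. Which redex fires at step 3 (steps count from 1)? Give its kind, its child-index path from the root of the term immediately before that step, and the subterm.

Trace:
step 0: (if false then true else (((\x.(\y.true)) true) ((\z.(\u.0)) false)))
step 1: [if@root] (((\x.(\y.true)) true) ((\z.(\u.0)) false))
step 2: [beta@0] ((\y.true) ((\z.(\u.0)) false))
step 3: [beta@1] ((\y.true) (\u.0))

Answer: beta at 1 : ((\z.(\u.0)) false)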